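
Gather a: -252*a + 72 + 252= 324 - 252*a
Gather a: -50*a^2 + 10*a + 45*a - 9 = -50*a^2 + 55*a - 9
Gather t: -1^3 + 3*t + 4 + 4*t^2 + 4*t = 4*t^2 + 7*t + 3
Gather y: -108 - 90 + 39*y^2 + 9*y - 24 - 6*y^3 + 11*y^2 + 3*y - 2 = -6*y^3 + 50*y^2 + 12*y - 224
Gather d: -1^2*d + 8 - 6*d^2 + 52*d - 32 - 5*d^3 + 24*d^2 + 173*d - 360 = -5*d^3 + 18*d^2 + 224*d - 384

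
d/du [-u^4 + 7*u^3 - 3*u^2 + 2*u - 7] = -4*u^3 + 21*u^2 - 6*u + 2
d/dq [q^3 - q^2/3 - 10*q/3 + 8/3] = 3*q^2 - 2*q/3 - 10/3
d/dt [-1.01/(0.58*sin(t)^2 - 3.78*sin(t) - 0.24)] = (1.1716*sin(t) - 3.8178)*cos(t)/(-0.58*sin(t)^2 + 3.78*sin(t) + 0.24)^2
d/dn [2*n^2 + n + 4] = 4*n + 1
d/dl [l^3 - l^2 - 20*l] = 3*l^2 - 2*l - 20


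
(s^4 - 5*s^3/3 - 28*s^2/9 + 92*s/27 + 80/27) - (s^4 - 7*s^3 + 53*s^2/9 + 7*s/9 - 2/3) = 16*s^3/3 - 9*s^2 + 71*s/27 + 98/27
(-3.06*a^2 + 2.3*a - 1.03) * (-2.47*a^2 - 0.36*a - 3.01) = 7.5582*a^4 - 4.5794*a^3 + 10.9267*a^2 - 6.5522*a + 3.1003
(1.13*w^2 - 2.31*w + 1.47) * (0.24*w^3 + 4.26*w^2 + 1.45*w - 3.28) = 0.2712*w^5 + 4.2594*w^4 - 7.8493*w^3 - 0.793699999999999*w^2 + 9.7083*w - 4.8216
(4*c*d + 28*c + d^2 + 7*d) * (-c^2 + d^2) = -4*c^3*d - 28*c^3 - c^2*d^2 - 7*c^2*d + 4*c*d^3 + 28*c*d^2 + d^4 + 7*d^3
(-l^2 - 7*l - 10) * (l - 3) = -l^3 - 4*l^2 + 11*l + 30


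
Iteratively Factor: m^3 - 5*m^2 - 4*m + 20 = (m - 5)*(m^2 - 4) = (m - 5)*(m - 2)*(m + 2)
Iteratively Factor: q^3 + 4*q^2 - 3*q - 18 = (q + 3)*(q^2 + q - 6) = (q + 3)^2*(q - 2)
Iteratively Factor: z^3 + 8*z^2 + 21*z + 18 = (z + 3)*(z^2 + 5*z + 6) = (z + 3)^2*(z + 2)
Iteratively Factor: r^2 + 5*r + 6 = (r + 3)*(r + 2)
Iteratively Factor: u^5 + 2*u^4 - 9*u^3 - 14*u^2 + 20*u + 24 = (u - 2)*(u^4 + 4*u^3 - u^2 - 16*u - 12) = (u - 2)*(u + 3)*(u^3 + u^2 - 4*u - 4) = (u - 2)*(u + 2)*(u + 3)*(u^2 - u - 2) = (u - 2)*(u + 1)*(u + 2)*(u + 3)*(u - 2)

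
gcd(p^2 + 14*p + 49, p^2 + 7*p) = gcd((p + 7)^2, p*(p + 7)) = p + 7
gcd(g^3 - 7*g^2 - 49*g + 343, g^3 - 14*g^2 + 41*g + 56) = g - 7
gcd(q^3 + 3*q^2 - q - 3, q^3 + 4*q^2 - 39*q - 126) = q + 3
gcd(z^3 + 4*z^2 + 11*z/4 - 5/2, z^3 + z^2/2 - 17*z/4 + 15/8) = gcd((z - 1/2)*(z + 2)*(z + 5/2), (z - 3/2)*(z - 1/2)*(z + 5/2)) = z^2 + 2*z - 5/4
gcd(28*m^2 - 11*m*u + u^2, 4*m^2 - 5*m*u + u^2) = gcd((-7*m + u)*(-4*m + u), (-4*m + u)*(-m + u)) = -4*m + u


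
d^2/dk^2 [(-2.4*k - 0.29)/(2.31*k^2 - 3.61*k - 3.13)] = ((2.4*k + 0.29)*(4.62*k - 3.61)*(9.24*k - 7.22) + (33.264*k - 15.9882)*(-2.31*k^2 + 3.61*k + 3.13))/(-2.31*k^2 + 3.61*k + 3.13)^3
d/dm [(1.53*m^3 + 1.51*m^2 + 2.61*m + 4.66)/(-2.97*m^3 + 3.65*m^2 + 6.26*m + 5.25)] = (10.0692*m^4 + 34.659*m^3 + 65.5442*m^2 - 18.163*m - 15.4691)/(8.8209*m^6 - 21.681*m^5 - 23.8619*m^4 + 14.513*m^3 + 77.5126*m^2 + 65.73*m + 27.5625)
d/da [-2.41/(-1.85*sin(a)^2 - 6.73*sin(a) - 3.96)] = -(8.91700000000001*sin(a) + 16.2193)*cos(a)/(1.85*sin(a)^2 + 6.73*sin(a) + 3.96)^2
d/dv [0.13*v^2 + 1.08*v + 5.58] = 0.26*v + 1.08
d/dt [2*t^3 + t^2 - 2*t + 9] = 6*t^2 + 2*t - 2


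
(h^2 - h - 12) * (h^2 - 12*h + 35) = h^4 - 13*h^3 + 35*h^2 + 109*h - 420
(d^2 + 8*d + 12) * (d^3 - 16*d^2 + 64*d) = d^5 - 8*d^4 - 52*d^3 + 320*d^2 + 768*d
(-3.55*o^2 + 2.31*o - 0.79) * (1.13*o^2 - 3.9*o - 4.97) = -4.0115*o^4 + 16.4553*o^3 + 7.7418*o^2 - 8.3997*o + 3.9263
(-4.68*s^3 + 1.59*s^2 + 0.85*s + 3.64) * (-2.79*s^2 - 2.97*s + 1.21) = 13.0572*s^5 + 9.4635*s^4 - 12.7566*s^3 - 10.7562*s^2 - 9.7823*s + 4.4044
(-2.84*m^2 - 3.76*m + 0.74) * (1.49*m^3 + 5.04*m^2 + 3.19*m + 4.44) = -4.2316*m^5 - 19.916*m^4 - 26.9074*m^3 - 20.8744*m^2 - 14.3338*m + 3.2856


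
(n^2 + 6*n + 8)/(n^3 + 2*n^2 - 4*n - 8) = (n + 4)/(n^2 - 4)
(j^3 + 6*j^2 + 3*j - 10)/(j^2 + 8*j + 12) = (j^2 + 4*j - 5)/(j + 6)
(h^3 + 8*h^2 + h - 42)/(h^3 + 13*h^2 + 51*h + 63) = (h - 2)/(h + 3)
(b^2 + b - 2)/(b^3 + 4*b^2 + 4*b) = (b - 1)/(b*(b + 2))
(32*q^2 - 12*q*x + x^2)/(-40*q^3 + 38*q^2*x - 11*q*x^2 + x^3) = (-8*q + x)/(10*q^2 - 7*q*x + x^2)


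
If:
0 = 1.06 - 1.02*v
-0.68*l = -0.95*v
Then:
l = 1.45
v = 1.04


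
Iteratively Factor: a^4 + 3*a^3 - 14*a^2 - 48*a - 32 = (a + 4)*(a^3 - a^2 - 10*a - 8) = (a + 2)*(a + 4)*(a^2 - 3*a - 4) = (a - 4)*(a + 2)*(a + 4)*(a + 1)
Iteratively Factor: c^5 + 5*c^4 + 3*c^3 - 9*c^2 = (c + 3)*(c^4 + 2*c^3 - 3*c^2) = (c - 1)*(c + 3)*(c^3 + 3*c^2) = c*(c - 1)*(c + 3)*(c^2 + 3*c) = c^2*(c - 1)*(c + 3)*(c + 3)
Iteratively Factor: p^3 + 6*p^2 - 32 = (p - 2)*(p^2 + 8*p + 16) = (p - 2)*(p + 4)*(p + 4)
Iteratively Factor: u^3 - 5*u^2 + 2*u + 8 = (u - 4)*(u^2 - u - 2) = (u - 4)*(u - 2)*(u + 1)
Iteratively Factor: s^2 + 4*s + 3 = (s + 1)*(s + 3)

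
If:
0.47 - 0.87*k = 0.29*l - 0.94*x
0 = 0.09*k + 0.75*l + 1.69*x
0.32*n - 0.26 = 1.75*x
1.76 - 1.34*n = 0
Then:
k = 0.74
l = -0.29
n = 1.31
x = 0.09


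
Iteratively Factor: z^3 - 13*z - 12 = (z - 4)*(z^2 + 4*z + 3) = (z - 4)*(z + 3)*(z + 1)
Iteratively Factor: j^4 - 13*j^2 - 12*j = (j)*(j^3 - 13*j - 12) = j*(j - 4)*(j^2 + 4*j + 3) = j*(j - 4)*(j + 1)*(j + 3)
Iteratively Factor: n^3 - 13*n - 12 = (n + 1)*(n^2 - n - 12) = (n + 1)*(n + 3)*(n - 4)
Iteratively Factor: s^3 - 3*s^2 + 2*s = (s - 1)*(s^2 - 2*s) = s*(s - 1)*(s - 2)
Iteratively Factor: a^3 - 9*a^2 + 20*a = (a)*(a^2 - 9*a + 20) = a*(a - 4)*(a - 5)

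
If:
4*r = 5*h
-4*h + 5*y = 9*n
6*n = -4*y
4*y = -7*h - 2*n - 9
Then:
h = -297/263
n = 72/263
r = -1485/1052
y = -108/263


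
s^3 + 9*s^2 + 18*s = s*(s + 3)*(s + 6)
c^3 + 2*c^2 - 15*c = c*(c - 3)*(c + 5)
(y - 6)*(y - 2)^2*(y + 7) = y^4 - 3*y^3 - 42*y^2 + 172*y - 168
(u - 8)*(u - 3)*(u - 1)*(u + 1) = u^4 - 11*u^3 + 23*u^2 + 11*u - 24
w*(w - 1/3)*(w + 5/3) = w^3 + 4*w^2/3 - 5*w/9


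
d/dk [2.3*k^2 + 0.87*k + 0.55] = 4.6*k + 0.87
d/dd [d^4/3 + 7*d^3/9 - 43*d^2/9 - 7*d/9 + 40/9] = 4*d^3/3 + 7*d^2/3 - 86*d/9 - 7/9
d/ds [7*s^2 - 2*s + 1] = 14*s - 2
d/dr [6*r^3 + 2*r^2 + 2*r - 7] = 18*r^2 + 4*r + 2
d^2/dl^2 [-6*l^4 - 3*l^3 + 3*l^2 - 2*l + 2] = -72*l^2 - 18*l + 6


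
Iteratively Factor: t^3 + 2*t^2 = (t)*(t^2 + 2*t) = t^2*(t + 2)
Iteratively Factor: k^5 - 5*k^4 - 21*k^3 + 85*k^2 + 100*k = (k + 4)*(k^4 - 9*k^3 + 15*k^2 + 25*k) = (k + 1)*(k + 4)*(k^3 - 10*k^2 + 25*k) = k*(k + 1)*(k + 4)*(k^2 - 10*k + 25) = k*(k - 5)*(k + 1)*(k + 4)*(k - 5)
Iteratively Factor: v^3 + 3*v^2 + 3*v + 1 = (v + 1)*(v^2 + 2*v + 1) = (v + 1)^2*(v + 1)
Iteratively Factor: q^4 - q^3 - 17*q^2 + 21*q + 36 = (q + 4)*(q^3 - 5*q^2 + 3*q + 9) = (q - 3)*(q + 4)*(q^2 - 2*q - 3) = (q - 3)^2*(q + 4)*(q + 1)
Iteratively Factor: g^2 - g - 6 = (g + 2)*(g - 3)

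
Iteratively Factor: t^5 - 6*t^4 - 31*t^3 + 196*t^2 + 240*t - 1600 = (t + 4)*(t^4 - 10*t^3 + 9*t^2 + 160*t - 400) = (t - 5)*(t + 4)*(t^3 - 5*t^2 - 16*t + 80) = (t - 5)*(t - 4)*(t + 4)*(t^2 - t - 20) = (t - 5)*(t - 4)*(t + 4)^2*(t - 5)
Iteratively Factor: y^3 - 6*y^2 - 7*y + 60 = (y - 5)*(y^2 - y - 12) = (y - 5)*(y - 4)*(y + 3)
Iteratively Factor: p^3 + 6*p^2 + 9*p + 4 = (p + 4)*(p^2 + 2*p + 1) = (p + 1)*(p + 4)*(p + 1)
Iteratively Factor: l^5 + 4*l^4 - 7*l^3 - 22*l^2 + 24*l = (l)*(l^4 + 4*l^3 - 7*l^2 - 22*l + 24) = l*(l + 4)*(l^3 - 7*l + 6) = l*(l - 2)*(l + 4)*(l^2 + 2*l - 3) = l*(l - 2)*(l + 3)*(l + 4)*(l - 1)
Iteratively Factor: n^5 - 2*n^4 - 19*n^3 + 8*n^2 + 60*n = (n + 3)*(n^4 - 5*n^3 - 4*n^2 + 20*n) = (n + 2)*(n + 3)*(n^3 - 7*n^2 + 10*n) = (n - 5)*(n + 2)*(n + 3)*(n^2 - 2*n) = n*(n - 5)*(n + 2)*(n + 3)*(n - 2)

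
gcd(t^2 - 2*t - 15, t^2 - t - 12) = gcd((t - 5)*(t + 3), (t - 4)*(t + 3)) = t + 3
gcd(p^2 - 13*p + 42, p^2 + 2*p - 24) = 1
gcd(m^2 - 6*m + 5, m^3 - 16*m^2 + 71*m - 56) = m - 1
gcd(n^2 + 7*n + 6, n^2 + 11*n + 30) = n + 6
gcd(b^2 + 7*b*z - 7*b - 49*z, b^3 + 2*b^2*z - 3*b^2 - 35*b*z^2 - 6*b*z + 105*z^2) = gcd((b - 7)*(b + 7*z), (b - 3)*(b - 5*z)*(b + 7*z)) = b + 7*z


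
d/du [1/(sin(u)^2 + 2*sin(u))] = -2*(sin(u) + 1)*cos(u)/((sin(u) + 2)^2*sin(u)^2)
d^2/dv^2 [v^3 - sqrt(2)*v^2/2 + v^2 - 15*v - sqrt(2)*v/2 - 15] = 6*v - sqrt(2) + 2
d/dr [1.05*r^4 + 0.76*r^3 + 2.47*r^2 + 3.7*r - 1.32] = 4.2*r^3 + 2.28*r^2 + 4.94*r + 3.7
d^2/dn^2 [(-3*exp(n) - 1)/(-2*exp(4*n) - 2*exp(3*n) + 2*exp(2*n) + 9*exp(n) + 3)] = (108*exp(7*n) + 196*exp(6*n) + 116*exp(5*n) + 438*exp(4*n) + 598*exp(3*n) + 256*exp(2*n) - 24)*exp(2*n)/(8*exp(12*n) + 24*exp(11*n) - 148*exp(9*n) - 252*exp(8*n) + 60*exp(7*n) + 730*exp(6*n) + 774*exp(5*n) - 144*exp(4*n) - 999*exp(3*n) - 783*exp(2*n) - 243*exp(n) - 27)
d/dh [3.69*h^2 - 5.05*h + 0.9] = 7.38*h - 5.05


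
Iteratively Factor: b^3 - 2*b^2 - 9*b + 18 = (b + 3)*(b^2 - 5*b + 6) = (b - 2)*(b + 3)*(b - 3)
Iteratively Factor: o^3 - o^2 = (o - 1)*(o^2) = o*(o - 1)*(o)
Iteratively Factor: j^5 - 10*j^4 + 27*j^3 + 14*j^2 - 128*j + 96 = (j - 1)*(j^4 - 9*j^3 + 18*j^2 + 32*j - 96) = (j - 3)*(j - 1)*(j^3 - 6*j^2 + 32) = (j - 4)*(j - 3)*(j - 1)*(j^2 - 2*j - 8) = (j - 4)*(j - 3)*(j - 1)*(j + 2)*(j - 4)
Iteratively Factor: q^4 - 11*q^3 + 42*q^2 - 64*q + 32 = (q - 1)*(q^3 - 10*q^2 + 32*q - 32) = (q - 2)*(q - 1)*(q^2 - 8*q + 16) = (q - 4)*(q - 2)*(q - 1)*(q - 4)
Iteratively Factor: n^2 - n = (n - 1)*(n)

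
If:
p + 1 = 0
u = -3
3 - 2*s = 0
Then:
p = -1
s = 3/2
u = -3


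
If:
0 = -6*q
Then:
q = 0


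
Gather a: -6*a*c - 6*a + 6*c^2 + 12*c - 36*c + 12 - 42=a*(-6*c - 6) + 6*c^2 - 24*c - 30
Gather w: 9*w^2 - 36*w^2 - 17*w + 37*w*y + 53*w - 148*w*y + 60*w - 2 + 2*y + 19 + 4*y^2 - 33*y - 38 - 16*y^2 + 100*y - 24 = -27*w^2 + w*(96 - 111*y) - 12*y^2 + 69*y - 45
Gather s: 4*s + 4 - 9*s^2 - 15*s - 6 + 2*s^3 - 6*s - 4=2*s^3 - 9*s^2 - 17*s - 6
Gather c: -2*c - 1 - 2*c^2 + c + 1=-2*c^2 - c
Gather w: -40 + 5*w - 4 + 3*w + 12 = 8*w - 32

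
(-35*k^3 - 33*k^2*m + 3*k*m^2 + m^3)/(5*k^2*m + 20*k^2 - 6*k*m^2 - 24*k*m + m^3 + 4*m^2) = (-7*k^2 - 8*k*m - m^2)/(k*m + 4*k - m^2 - 4*m)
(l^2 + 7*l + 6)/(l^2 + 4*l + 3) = (l + 6)/(l + 3)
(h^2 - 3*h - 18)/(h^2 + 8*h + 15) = (h - 6)/(h + 5)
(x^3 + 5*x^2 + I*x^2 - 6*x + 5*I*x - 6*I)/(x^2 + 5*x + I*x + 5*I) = (x^2 + 5*x - 6)/(x + 5)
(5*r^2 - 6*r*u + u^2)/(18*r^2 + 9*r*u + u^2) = (5*r^2 - 6*r*u + u^2)/(18*r^2 + 9*r*u + u^2)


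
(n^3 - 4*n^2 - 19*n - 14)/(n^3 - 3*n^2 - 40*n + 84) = (n^2 + 3*n + 2)/(n^2 + 4*n - 12)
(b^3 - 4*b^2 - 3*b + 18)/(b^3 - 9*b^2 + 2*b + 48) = (b - 3)/(b - 8)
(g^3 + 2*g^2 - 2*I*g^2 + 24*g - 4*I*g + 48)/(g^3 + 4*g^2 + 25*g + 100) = (g^3 + 2*g^2*(1 - I) + 4*g*(6 - I) + 48)/(g^3 + 4*g^2 + 25*g + 100)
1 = 1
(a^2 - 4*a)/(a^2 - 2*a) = (a - 4)/(a - 2)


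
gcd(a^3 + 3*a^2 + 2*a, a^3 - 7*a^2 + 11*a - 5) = 1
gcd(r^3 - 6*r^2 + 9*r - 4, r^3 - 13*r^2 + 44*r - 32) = r^2 - 5*r + 4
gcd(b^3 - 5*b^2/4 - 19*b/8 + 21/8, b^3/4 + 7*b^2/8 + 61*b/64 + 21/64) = 1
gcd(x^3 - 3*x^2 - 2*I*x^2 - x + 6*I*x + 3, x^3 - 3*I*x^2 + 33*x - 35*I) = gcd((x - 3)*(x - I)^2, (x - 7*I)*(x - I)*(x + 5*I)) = x - I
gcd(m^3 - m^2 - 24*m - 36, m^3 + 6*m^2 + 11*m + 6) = m^2 + 5*m + 6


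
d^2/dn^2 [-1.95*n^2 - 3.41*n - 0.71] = -3.90000000000000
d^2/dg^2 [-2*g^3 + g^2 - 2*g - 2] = 2 - 12*g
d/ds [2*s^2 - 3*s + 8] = 4*s - 3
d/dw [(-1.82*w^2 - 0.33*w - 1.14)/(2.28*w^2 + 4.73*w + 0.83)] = (-7.8562*w^2 + 2.1772*w + 5.1183)/(5.1984*w^4 + 21.5688*w^3 + 26.1577*w^2 + 7.8518*w + 0.6889)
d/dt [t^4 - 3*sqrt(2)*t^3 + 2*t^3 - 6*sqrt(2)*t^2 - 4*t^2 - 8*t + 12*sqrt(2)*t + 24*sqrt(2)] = 4*t^3 - 9*sqrt(2)*t^2 + 6*t^2 - 12*sqrt(2)*t - 8*t - 8 + 12*sqrt(2)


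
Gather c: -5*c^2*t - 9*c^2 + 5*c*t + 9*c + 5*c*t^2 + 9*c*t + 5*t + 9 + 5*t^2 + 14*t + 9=c^2*(-5*t - 9) + c*(5*t^2 + 14*t + 9) + 5*t^2 + 19*t + 18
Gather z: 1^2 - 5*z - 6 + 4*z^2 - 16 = 4*z^2 - 5*z - 21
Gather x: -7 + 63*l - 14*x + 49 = 63*l - 14*x + 42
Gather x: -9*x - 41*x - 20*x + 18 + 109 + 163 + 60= 350 - 70*x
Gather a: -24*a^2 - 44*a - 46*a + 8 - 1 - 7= -24*a^2 - 90*a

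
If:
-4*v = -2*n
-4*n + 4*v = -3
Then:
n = 3/2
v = 3/4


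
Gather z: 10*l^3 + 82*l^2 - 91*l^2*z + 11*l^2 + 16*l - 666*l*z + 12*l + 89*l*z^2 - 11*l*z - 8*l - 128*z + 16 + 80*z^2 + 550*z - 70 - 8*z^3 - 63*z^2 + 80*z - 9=10*l^3 + 93*l^2 + 20*l - 8*z^3 + z^2*(89*l + 17) + z*(-91*l^2 - 677*l + 502) - 63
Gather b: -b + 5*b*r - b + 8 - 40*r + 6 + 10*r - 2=b*(5*r - 2) - 30*r + 12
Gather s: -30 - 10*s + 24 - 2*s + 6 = -12*s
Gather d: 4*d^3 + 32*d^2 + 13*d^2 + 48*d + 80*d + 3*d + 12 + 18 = 4*d^3 + 45*d^2 + 131*d + 30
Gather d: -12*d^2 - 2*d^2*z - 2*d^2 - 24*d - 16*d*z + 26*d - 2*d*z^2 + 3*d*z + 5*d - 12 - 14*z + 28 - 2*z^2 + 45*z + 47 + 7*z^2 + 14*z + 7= d^2*(-2*z - 14) + d*(-2*z^2 - 13*z + 7) + 5*z^2 + 45*z + 70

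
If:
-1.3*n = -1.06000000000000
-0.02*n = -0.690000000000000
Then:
No Solution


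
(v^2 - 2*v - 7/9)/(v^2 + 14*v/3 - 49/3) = (v + 1/3)/(v + 7)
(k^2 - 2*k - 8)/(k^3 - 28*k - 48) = (k - 4)/(k^2 - 2*k - 24)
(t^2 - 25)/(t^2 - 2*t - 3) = (25 - t^2)/(-t^2 + 2*t + 3)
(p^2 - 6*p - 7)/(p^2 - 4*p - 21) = (p + 1)/(p + 3)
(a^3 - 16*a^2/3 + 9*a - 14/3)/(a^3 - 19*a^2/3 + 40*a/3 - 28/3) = (a - 1)/(a - 2)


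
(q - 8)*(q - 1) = q^2 - 9*q + 8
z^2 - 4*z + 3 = (z - 3)*(z - 1)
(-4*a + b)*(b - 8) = -4*a*b + 32*a + b^2 - 8*b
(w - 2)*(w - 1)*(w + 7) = w^3 + 4*w^2 - 19*w + 14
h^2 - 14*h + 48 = (h - 8)*(h - 6)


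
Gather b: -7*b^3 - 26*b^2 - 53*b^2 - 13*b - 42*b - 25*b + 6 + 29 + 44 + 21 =-7*b^3 - 79*b^2 - 80*b + 100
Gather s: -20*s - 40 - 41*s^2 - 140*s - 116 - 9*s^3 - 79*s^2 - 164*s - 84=-9*s^3 - 120*s^2 - 324*s - 240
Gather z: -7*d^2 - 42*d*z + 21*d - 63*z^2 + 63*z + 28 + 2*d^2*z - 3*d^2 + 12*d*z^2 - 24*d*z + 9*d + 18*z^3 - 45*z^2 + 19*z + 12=-10*d^2 + 30*d + 18*z^3 + z^2*(12*d - 108) + z*(2*d^2 - 66*d + 82) + 40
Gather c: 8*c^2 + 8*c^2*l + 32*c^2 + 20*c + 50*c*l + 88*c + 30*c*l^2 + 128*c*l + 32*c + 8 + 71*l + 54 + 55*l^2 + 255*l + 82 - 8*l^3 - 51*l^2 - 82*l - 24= c^2*(8*l + 40) + c*(30*l^2 + 178*l + 140) - 8*l^3 + 4*l^2 + 244*l + 120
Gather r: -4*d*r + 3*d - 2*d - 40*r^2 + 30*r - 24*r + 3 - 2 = d - 40*r^2 + r*(6 - 4*d) + 1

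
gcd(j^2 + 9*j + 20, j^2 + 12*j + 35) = j + 5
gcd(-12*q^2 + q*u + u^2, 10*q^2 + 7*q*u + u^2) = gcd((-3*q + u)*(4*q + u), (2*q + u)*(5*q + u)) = 1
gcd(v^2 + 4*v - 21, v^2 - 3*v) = v - 3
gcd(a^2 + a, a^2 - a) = a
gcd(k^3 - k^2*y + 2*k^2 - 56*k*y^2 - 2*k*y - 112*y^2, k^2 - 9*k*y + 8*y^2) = -k + 8*y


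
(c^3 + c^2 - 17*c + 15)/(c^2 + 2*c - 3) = (c^2 + 2*c - 15)/(c + 3)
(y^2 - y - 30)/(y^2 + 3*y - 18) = (y^2 - y - 30)/(y^2 + 3*y - 18)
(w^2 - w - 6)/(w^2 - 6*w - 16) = (w - 3)/(w - 8)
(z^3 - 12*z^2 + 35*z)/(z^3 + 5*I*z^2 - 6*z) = (z^2 - 12*z + 35)/(z^2 + 5*I*z - 6)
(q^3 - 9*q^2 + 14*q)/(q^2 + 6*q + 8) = q*(q^2 - 9*q + 14)/(q^2 + 6*q + 8)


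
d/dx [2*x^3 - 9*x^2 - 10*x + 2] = 6*x^2 - 18*x - 10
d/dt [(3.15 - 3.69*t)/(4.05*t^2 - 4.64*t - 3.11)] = (14.9445*t^2 - 25.515*t + 26.0919)/(16.4025*t^4 - 37.584*t^3 - 3.6614*t^2 + 28.8608*t + 9.6721)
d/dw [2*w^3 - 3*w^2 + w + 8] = 6*w^2 - 6*w + 1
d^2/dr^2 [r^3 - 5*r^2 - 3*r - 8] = 6*r - 10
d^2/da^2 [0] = 0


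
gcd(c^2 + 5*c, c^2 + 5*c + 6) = 1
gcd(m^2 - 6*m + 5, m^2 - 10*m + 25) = m - 5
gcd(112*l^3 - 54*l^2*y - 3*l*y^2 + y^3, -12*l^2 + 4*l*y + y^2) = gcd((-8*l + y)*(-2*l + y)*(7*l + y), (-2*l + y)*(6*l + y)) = -2*l + y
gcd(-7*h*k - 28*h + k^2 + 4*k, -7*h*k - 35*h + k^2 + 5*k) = 7*h - k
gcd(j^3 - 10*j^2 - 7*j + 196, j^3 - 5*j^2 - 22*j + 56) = j^2 - 3*j - 28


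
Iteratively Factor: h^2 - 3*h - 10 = (h - 5)*(h + 2)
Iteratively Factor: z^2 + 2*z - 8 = (z + 4)*(z - 2)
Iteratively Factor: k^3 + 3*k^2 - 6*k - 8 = (k - 2)*(k^2 + 5*k + 4) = (k - 2)*(k + 4)*(k + 1)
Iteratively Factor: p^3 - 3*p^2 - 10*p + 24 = (p - 2)*(p^2 - p - 12) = (p - 2)*(p + 3)*(p - 4)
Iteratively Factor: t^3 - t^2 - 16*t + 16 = (t - 1)*(t^2 - 16) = (t - 1)*(t + 4)*(t - 4)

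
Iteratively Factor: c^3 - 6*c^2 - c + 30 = (c - 3)*(c^2 - 3*c - 10) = (c - 5)*(c - 3)*(c + 2)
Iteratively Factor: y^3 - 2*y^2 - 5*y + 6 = (y - 1)*(y^2 - y - 6) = (y - 3)*(y - 1)*(y + 2)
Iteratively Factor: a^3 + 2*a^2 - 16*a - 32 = (a - 4)*(a^2 + 6*a + 8) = (a - 4)*(a + 4)*(a + 2)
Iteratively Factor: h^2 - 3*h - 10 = (h + 2)*(h - 5)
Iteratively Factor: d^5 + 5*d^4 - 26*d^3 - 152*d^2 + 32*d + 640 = (d + 4)*(d^4 + d^3 - 30*d^2 - 32*d + 160) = (d + 4)^2*(d^3 - 3*d^2 - 18*d + 40) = (d - 2)*(d + 4)^2*(d^2 - d - 20) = (d - 5)*(d - 2)*(d + 4)^2*(d + 4)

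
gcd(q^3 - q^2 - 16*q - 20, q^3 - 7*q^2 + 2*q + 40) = q^2 - 3*q - 10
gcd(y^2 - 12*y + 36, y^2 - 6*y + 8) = 1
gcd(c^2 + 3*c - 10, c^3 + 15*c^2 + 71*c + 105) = c + 5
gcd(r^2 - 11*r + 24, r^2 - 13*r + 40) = r - 8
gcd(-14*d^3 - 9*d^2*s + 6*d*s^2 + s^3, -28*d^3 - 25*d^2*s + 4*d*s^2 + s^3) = 7*d^2 + 8*d*s + s^2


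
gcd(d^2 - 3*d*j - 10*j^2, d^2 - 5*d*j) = d - 5*j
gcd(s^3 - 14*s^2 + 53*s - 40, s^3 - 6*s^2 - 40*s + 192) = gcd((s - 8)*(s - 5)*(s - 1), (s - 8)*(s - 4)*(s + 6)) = s - 8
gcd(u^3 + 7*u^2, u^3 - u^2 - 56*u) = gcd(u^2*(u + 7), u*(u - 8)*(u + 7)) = u^2 + 7*u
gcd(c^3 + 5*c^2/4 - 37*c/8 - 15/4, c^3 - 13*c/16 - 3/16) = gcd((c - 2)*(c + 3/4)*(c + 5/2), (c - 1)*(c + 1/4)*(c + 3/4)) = c + 3/4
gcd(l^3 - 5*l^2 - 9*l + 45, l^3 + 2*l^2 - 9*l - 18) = l^2 - 9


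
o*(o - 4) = o^2 - 4*o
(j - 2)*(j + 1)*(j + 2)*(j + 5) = j^4 + 6*j^3 + j^2 - 24*j - 20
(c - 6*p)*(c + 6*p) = c^2 - 36*p^2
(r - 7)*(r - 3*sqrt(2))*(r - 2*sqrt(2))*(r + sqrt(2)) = r^4 - 7*r^3 - 4*sqrt(2)*r^3 + 2*r^2 + 28*sqrt(2)*r^2 - 14*r + 12*sqrt(2)*r - 84*sqrt(2)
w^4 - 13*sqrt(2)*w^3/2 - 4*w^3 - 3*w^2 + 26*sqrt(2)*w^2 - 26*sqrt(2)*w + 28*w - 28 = (w - 2)^2*(w - 7*sqrt(2))*(w + sqrt(2)/2)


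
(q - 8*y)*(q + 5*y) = q^2 - 3*q*y - 40*y^2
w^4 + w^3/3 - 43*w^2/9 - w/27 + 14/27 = (w - 2)*(w - 1/3)*(w + 1/3)*(w + 7/3)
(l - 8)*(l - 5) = l^2 - 13*l + 40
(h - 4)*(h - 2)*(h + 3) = h^3 - 3*h^2 - 10*h + 24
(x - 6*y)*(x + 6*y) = x^2 - 36*y^2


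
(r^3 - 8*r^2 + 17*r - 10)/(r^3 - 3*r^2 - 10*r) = (r^2 - 3*r + 2)/(r*(r + 2))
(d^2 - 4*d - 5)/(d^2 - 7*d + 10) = (d + 1)/(d - 2)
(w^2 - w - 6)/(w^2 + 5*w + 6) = (w - 3)/(w + 3)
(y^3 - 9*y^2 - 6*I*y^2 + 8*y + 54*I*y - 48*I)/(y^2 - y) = y - 8 - 6*I + 48*I/y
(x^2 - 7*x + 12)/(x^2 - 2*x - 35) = (-x^2 + 7*x - 12)/(-x^2 + 2*x + 35)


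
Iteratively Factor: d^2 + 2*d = (d)*(d + 2)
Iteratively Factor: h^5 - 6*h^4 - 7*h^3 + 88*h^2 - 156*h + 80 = (h + 4)*(h^4 - 10*h^3 + 33*h^2 - 44*h + 20) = (h - 2)*(h + 4)*(h^3 - 8*h^2 + 17*h - 10) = (h - 2)*(h - 1)*(h + 4)*(h^2 - 7*h + 10) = (h - 5)*(h - 2)*(h - 1)*(h + 4)*(h - 2)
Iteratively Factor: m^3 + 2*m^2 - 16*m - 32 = (m + 4)*(m^2 - 2*m - 8) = (m + 2)*(m + 4)*(m - 4)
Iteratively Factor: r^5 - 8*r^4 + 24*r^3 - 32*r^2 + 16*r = (r - 2)*(r^4 - 6*r^3 + 12*r^2 - 8*r) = (r - 2)^2*(r^3 - 4*r^2 + 4*r) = (r - 2)^3*(r^2 - 2*r) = (r - 2)^4*(r)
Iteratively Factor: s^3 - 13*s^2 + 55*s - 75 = (s - 5)*(s^2 - 8*s + 15) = (s - 5)*(s - 3)*(s - 5)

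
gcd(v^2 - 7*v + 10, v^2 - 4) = v - 2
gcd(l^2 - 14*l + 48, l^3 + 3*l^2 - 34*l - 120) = l - 6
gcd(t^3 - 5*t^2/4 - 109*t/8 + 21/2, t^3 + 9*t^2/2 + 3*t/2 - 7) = t + 7/2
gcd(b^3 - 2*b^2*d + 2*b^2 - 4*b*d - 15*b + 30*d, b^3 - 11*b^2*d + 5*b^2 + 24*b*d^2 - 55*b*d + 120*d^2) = b + 5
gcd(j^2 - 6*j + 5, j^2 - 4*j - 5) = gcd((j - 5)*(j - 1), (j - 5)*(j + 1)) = j - 5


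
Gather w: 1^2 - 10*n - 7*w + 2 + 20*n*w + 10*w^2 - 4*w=-10*n + 10*w^2 + w*(20*n - 11) + 3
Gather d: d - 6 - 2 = d - 8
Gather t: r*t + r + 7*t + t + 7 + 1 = r + t*(r + 8) + 8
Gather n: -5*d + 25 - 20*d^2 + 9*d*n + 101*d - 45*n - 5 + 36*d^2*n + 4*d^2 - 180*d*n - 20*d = -16*d^2 + 76*d + n*(36*d^2 - 171*d - 45) + 20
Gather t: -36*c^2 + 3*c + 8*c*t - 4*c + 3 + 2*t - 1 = -36*c^2 - c + t*(8*c + 2) + 2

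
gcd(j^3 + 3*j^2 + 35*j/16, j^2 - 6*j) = j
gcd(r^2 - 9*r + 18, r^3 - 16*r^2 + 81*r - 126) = r^2 - 9*r + 18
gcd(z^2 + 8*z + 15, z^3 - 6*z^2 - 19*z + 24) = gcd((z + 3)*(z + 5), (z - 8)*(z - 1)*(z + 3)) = z + 3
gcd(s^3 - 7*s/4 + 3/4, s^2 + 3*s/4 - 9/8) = s + 3/2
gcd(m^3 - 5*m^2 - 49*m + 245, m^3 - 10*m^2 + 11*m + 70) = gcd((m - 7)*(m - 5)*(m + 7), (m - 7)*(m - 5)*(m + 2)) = m^2 - 12*m + 35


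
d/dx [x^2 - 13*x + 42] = 2*x - 13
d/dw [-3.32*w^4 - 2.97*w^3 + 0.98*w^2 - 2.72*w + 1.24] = -13.28*w^3 - 8.91*w^2 + 1.96*w - 2.72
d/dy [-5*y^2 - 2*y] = -10*y - 2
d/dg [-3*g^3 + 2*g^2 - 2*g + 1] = -9*g^2 + 4*g - 2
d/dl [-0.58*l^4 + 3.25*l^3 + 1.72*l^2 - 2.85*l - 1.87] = -2.32*l^3 + 9.75*l^2 + 3.44*l - 2.85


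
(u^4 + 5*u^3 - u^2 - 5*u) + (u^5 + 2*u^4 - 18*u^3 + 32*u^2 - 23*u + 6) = u^5 + 3*u^4 - 13*u^3 + 31*u^2 - 28*u + 6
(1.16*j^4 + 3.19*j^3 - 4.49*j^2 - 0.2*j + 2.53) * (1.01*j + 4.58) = 1.1716*j^5 + 8.5347*j^4 + 10.0753*j^3 - 20.7662*j^2 + 1.6393*j + 11.5874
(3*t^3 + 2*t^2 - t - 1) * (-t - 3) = -3*t^4 - 11*t^3 - 5*t^2 + 4*t + 3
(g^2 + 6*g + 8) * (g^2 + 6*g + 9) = g^4 + 12*g^3 + 53*g^2 + 102*g + 72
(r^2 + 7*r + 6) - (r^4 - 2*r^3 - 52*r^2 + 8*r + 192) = -r^4 + 2*r^3 + 53*r^2 - r - 186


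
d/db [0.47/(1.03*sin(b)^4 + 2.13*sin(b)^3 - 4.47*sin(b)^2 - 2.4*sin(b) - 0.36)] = (-1.9364*sin(b)^3 - 3.0033*sin(b)^2 + 4.2018*sin(b) + 1.128)*cos(b)/(-1.03*sin(b)^4 - 2.13*sin(b)^3 + 4.47*sin(b)^2 + 2.4*sin(b) + 0.36)^2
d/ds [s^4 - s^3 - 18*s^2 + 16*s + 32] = 4*s^3 - 3*s^2 - 36*s + 16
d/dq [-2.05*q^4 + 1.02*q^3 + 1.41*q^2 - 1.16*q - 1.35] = -8.2*q^3 + 3.06*q^2 + 2.82*q - 1.16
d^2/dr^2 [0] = 0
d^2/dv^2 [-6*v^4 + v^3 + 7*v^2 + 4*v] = -72*v^2 + 6*v + 14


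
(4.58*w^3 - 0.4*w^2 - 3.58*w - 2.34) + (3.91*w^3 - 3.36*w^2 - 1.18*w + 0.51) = 8.49*w^3 - 3.76*w^2 - 4.76*w - 1.83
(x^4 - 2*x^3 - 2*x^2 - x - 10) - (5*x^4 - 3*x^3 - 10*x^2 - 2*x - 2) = -4*x^4 + x^3 + 8*x^2 + x - 8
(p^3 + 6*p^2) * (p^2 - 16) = p^5 + 6*p^4 - 16*p^3 - 96*p^2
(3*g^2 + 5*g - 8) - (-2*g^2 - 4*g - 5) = 5*g^2 + 9*g - 3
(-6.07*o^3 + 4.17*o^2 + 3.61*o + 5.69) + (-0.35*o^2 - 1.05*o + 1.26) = -6.07*o^3 + 3.82*o^2 + 2.56*o + 6.95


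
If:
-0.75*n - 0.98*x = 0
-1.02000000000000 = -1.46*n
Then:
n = 0.70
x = -0.53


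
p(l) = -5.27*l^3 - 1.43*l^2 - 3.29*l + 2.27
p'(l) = -15.81*l^2 - 2.86*l - 3.29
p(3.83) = -327.39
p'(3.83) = -246.16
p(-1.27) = 14.94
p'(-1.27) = -25.16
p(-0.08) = 2.53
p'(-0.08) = -3.16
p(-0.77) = 6.36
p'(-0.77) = -10.46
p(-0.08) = 2.53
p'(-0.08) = -3.16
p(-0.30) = 3.27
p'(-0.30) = -3.85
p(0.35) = 0.72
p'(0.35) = -6.23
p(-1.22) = 13.72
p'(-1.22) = -23.33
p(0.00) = 2.27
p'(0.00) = -3.29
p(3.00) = -162.76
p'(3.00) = -154.16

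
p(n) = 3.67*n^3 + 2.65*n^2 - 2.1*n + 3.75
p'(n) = 11.01*n^2 + 5.3*n - 2.1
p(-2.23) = -19.09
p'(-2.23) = 40.83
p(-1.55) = -0.29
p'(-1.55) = 16.14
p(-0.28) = 4.47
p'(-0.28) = -2.72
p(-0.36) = 4.68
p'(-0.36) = -2.58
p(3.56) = 195.44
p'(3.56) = 156.30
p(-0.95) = 4.99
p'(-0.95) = 2.80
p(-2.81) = -50.85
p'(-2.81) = 69.94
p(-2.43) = -28.16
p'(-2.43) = 50.03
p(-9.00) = -2438.13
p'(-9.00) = 842.01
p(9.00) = 2874.93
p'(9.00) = 937.41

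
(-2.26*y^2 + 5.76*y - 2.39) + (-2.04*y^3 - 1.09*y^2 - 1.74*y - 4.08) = -2.04*y^3 - 3.35*y^2 + 4.02*y - 6.47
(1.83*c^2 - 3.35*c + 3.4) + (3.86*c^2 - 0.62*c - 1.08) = 5.69*c^2 - 3.97*c + 2.32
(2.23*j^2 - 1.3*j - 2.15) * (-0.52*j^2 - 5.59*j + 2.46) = -1.1596*j^4 - 11.7897*j^3 + 13.8708*j^2 + 8.8205*j - 5.289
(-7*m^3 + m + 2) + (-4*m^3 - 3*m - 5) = -11*m^3 - 2*m - 3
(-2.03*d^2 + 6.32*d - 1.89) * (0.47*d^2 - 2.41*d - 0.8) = -0.9541*d^4 + 7.8627*d^3 - 14.4955*d^2 - 0.501100000000001*d + 1.512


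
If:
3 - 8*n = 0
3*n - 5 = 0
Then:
No Solution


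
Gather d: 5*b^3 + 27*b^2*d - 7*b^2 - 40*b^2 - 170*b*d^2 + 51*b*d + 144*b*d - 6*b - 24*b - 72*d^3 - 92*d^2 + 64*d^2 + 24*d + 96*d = 5*b^3 - 47*b^2 - 30*b - 72*d^3 + d^2*(-170*b - 28) + d*(27*b^2 + 195*b + 120)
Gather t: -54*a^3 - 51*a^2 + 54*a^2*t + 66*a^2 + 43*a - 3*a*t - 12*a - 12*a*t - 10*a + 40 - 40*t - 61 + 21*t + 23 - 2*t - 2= -54*a^3 + 15*a^2 + 21*a + t*(54*a^2 - 15*a - 21)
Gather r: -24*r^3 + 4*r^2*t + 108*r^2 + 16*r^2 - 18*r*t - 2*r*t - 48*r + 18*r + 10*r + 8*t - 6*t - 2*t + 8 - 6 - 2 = -24*r^3 + r^2*(4*t + 124) + r*(-20*t - 20)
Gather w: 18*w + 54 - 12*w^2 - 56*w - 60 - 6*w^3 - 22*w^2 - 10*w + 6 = -6*w^3 - 34*w^2 - 48*w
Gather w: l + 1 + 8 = l + 9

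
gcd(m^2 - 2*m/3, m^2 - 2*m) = m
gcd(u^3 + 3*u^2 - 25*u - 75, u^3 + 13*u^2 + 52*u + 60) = u + 5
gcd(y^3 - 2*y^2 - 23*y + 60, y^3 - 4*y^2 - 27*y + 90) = y^2 + 2*y - 15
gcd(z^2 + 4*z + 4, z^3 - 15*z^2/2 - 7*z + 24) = z + 2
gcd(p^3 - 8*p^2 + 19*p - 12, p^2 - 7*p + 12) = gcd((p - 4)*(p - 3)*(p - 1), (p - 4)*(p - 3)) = p^2 - 7*p + 12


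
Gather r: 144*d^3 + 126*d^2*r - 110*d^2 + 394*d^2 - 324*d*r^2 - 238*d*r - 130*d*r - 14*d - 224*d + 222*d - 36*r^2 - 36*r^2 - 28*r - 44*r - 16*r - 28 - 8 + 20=144*d^3 + 284*d^2 - 16*d + r^2*(-324*d - 72) + r*(126*d^2 - 368*d - 88) - 16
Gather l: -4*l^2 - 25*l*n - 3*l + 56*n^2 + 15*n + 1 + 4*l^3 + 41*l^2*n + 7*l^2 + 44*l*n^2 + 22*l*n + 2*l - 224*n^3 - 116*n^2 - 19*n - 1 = 4*l^3 + l^2*(41*n + 3) + l*(44*n^2 - 3*n - 1) - 224*n^3 - 60*n^2 - 4*n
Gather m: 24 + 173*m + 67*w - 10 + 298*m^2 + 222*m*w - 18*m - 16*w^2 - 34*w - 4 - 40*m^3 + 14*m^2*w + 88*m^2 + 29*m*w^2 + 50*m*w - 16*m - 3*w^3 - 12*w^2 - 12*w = -40*m^3 + m^2*(14*w + 386) + m*(29*w^2 + 272*w + 139) - 3*w^3 - 28*w^2 + 21*w + 10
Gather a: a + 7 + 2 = a + 9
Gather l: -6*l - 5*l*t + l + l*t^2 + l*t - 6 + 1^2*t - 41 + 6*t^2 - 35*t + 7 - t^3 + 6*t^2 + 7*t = l*(t^2 - 4*t - 5) - t^3 + 12*t^2 - 27*t - 40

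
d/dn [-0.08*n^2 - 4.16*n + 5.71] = -0.16*n - 4.16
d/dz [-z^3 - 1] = -3*z^2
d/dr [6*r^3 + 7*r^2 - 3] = 2*r*(9*r + 7)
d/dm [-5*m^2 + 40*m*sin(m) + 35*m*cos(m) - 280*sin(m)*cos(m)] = -35*m*sin(m) + 40*m*cos(m) - 10*m + 40*sin(m) + 35*cos(m) - 280*cos(2*m)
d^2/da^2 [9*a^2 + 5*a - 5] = 18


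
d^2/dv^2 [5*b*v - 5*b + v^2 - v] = 2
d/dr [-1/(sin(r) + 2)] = cos(r)/(sin(r) + 2)^2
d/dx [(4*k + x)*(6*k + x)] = 10*k + 2*x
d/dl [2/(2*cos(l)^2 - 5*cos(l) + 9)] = 2*(4*cos(l) - 5)*sin(l)/(-5*cos(l) + cos(2*l) + 10)^2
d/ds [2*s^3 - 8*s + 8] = 6*s^2 - 8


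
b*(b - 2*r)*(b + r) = b^3 - b^2*r - 2*b*r^2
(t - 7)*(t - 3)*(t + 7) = t^3 - 3*t^2 - 49*t + 147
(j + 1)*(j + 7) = j^2 + 8*j + 7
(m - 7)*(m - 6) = m^2 - 13*m + 42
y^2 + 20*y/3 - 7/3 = (y - 1/3)*(y + 7)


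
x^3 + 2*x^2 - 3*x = x*(x - 1)*(x + 3)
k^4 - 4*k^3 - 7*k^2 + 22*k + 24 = (k - 4)*(k - 3)*(k + 1)*(k + 2)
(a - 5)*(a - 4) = a^2 - 9*a + 20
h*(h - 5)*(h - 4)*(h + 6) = h^4 - 3*h^3 - 34*h^2 + 120*h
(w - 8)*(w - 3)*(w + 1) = w^3 - 10*w^2 + 13*w + 24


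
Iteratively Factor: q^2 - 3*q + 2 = (q - 1)*(q - 2)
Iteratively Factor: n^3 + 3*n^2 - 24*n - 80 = (n - 5)*(n^2 + 8*n + 16) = (n - 5)*(n + 4)*(n + 4)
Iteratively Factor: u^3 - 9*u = (u - 3)*(u^2 + 3*u) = (u - 3)*(u + 3)*(u)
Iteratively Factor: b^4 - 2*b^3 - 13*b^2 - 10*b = (b + 1)*(b^3 - 3*b^2 - 10*b) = (b + 1)*(b + 2)*(b^2 - 5*b) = b*(b + 1)*(b + 2)*(b - 5)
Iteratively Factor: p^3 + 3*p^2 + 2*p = (p + 1)*(p^2 + 2*p) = (p + 1)*(p + 2)*(p)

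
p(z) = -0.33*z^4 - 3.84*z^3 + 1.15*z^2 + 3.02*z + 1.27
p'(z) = -1.32*z^3 - 11.52*z^2 + 2.3*z + 3.02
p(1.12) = 0.18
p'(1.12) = -10.71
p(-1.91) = 22.06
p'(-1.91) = -34.20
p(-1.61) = 13.20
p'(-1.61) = -25.04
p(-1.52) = 11.06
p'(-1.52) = -22.46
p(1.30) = -2.24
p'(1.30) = -16.36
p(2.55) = -61.18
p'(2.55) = -87.91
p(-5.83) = 402.44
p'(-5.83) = -140.38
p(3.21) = -139.24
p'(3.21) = -151.96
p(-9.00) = 701.47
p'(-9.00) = 11.48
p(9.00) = -4842.89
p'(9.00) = -1871.68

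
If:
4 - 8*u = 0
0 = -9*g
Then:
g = 0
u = 1/2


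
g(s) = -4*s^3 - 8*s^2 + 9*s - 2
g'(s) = -12*s^2 - 16*s + 9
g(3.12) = -173.28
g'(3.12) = -157.73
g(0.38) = 0.05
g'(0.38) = 1.19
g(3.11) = -171.71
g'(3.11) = -156.83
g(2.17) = -61.01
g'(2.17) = -82.23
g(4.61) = -522.42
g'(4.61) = -319.79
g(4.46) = -475.86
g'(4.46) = -301.06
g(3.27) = -197.98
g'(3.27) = -171.63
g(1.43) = -17.19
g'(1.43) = -38.42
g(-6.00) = 520.00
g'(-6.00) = -327.00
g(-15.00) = 11563.00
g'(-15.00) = -2451.00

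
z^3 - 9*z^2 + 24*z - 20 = (z - 5)*(z - 2)^2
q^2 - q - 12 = (q - 4)*(q + 3)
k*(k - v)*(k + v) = k^3 - k*v^2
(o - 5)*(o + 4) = o^2 - o - 20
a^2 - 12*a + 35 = (a - 7)*(a - 5)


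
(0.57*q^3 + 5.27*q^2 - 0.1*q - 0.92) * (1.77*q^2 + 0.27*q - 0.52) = 1.0089*q^5 + 9.4818*q^4 + 0.9495*q^3 - 4.3958*q^2 - 0.1964*q + 0.4784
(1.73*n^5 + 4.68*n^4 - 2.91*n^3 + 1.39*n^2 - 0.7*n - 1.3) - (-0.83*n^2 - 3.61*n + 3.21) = 1.73*n^5 + 4.68*n^4 - 2.91*n^3 + 2.22*n^2 + 2.91*n - 4.51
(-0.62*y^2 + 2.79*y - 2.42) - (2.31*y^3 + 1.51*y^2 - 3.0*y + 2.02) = -2.31*y^3 - 2.13*y^2 + 5.79*y - 4.44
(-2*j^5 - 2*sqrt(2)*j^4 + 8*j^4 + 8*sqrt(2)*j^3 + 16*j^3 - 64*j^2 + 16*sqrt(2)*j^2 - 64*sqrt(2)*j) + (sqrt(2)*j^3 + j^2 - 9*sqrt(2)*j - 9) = -2*j^5 - 2*sqrt(2)*j^4 + 8*j^4 + 9*sqrt(2)*j^3 + 16*j^3 - 63*j^2 + 16*sqrt(2)*j^2 - 73*sqrt(2)*j - 9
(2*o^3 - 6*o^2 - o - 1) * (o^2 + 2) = 2*o^5 - 6*o^4 + 3*o^3 - 13*o^2 - 2*o - 2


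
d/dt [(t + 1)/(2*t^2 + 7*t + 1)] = (2*t^2 + 7*t - (t + 1)*(4*t + 7) + 1)/(2*t^2 + 7*t + 1)^2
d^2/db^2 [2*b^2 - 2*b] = 4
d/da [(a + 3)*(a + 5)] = 2*a + 8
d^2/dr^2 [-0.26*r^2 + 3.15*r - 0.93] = -0.520000000000000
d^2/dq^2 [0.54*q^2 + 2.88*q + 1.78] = 1.08000000000000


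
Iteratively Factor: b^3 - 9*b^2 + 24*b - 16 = (b - 4)*(b^2 - 5*b + 4) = (b - 4)^2*(b - 1)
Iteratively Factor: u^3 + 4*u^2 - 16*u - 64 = (u + 4)*(u^2 - 16) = (u - 4)*(u + 4)*(u + 4)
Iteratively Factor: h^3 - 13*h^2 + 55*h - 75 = (h - 3)*(h^2 - 10*h + 25) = (h - 5)*(h - 3)*(h - 5)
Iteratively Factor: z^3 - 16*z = (z + 4)*(z^2 - 4*z) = (z - 4)*(z + 4)*(z)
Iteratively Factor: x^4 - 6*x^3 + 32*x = (x - 4)*(x^3 - 2*x^2 - 8*x) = x*(x - 4)*(x^2 - 2*x - 8) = x*(x - 4)*(x + 2)*(x - 4)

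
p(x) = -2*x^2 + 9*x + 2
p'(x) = 9 - 4*x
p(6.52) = -24.34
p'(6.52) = -17.08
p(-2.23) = -28.02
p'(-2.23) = 17.92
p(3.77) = 7.50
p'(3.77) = -6.08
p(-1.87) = -21.82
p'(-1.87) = 16.48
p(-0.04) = 1.64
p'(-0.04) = 9.16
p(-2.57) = -34.34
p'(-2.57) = 19.28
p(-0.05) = 1.54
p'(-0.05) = 9.20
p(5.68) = -11.40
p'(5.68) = -13.72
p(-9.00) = -241.00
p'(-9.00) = 45.00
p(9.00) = -79.00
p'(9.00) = -27.00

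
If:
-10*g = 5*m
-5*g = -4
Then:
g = 4/5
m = -8/5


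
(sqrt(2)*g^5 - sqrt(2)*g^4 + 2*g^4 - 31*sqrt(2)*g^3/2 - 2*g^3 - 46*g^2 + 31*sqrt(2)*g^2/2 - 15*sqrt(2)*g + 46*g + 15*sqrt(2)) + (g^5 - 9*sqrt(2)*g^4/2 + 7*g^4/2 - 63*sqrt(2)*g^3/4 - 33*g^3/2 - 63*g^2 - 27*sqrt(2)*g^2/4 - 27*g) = g^5 + sqrt(2)*g^5 - 11*sqrt(2)*g^4/2 + 11*g^4/2 - 125*sqrt(2)*g^3/4 - 37*g^3/2 - 109*g^2 + 35*sqrt(2)*g^2/4 - 15*sqrt(2)*g + 19*g + 15*sqrt(2)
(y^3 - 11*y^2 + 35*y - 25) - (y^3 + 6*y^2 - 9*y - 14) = -17*y^2 + 44*y - 11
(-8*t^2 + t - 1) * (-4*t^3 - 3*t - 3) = 32*t^5 - 4*t^4 + 28*t^3 + 21*t^2 + 3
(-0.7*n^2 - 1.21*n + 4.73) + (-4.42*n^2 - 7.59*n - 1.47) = -5.12*n^2 - 8.8*n + 3.26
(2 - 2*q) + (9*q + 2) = 7*q + 4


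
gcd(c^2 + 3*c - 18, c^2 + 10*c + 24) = c + 6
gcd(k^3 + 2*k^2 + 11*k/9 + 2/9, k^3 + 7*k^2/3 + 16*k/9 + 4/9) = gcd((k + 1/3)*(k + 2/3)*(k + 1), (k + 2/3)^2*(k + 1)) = k^2 + 5*k/3 + 2/3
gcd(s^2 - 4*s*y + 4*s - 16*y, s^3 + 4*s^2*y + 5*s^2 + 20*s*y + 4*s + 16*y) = s + 4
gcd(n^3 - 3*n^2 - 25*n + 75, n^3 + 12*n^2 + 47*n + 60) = n + 5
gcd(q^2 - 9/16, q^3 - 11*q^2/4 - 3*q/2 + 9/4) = q - 3/4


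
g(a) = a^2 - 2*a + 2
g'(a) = 2*a - 2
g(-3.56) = 21.79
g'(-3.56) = -9.12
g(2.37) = 2.88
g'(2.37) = 2.74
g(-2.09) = 10.55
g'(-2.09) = -6.18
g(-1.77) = 8.67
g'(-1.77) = -5.54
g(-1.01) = 5.04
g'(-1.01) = -4.02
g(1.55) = 1.30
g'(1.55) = 1.10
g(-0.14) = 2.30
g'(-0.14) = -2.28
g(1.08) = 1.01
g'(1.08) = 0.16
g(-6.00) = 50.00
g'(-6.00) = -14.00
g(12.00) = 122.00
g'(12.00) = 22.00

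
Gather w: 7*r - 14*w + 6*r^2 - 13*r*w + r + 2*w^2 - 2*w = 6*r^2 + 8*r + 2*w^2 + w*(-13*r - 16)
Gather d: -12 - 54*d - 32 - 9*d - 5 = -63*d - 49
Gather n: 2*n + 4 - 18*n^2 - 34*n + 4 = -18*n^2 - 32*n + 8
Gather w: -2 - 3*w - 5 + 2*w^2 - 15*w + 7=2*w^2 - 18*w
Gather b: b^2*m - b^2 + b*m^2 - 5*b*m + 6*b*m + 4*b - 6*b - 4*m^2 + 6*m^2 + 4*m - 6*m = b^2*(m - 1) + b*(m^2 + m - 2) + 2*m^2 - 2*m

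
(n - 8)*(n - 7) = n^2 - 15*n + 56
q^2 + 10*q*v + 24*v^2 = (q + 4*v)*(q + 6*v)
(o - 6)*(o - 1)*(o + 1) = o^3 - 6*o^2 - o + 6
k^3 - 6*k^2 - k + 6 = (k - 6)*(k - 1)*(k + 1)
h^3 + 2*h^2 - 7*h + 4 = (h - 1)^2*(h + 4)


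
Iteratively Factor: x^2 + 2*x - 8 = (x + 4)*(x - 2)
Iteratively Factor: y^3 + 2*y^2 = (y)*(y^2 + 2*y) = y^2*(y + 2)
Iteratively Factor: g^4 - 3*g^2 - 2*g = (g + 1)*(g^3 - g^2 - 2*g) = (g - 2)*(g + 1)*(g^2 + g) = (g - 2)*(g + 1)^2*(g)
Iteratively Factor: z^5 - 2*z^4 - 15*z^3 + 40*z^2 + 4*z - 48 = (z - 2)*(z^4 - 15*z^2 + 10*z + 24) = (z - 3)*(z - 2)*(z^3 + 3*z^2 - 6*z - 8) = (z - 3)*(z - 2)*(z + 1)*(z^2 + 2*z - 8) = (z - 3)*(z - 2)*(z + 1)*(z + 4)*(z - 2)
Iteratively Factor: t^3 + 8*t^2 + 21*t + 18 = (t + 2)*(t^2 + 6*t + 9) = (t + 2)*(t + 3)*(t + 3)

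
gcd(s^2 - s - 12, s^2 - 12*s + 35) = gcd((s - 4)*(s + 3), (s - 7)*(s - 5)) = 1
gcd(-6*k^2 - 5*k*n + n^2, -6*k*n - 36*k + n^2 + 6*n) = 6*k - n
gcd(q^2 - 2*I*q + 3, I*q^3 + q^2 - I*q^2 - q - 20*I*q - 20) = 1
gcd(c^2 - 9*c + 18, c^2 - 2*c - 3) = c - 3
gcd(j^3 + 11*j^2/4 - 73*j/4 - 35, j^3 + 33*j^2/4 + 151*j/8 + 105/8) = j^2 + 27*j/4 + 35/4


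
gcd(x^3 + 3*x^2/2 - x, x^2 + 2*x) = x^2 + 2*x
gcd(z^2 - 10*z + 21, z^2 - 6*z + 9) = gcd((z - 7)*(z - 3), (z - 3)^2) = z - 3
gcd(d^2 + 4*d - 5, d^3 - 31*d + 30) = d - 1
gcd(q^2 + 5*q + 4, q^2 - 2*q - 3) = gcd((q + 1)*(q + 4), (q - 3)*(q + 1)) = q + 1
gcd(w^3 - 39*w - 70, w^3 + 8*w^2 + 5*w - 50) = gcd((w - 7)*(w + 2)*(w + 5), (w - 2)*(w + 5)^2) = w + 5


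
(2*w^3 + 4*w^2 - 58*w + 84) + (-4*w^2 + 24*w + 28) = 2*w^3 - 34*w + 112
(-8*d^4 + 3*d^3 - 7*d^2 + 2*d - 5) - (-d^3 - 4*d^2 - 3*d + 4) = -8*d^4 + 4*d^3 - 3*d^2 + 5*d - 9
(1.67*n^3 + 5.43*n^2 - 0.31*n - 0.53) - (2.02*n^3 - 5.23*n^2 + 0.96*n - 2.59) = -0.35*n^3 + 10.66*n^2 - 1.27*n + 2.06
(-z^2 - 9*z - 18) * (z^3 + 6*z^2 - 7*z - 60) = -z^5 - 15*z^4 - 65*z^3 + 15*z^2 + 666*z + 1080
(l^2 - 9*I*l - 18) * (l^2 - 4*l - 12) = l^4 - 4*l^3 - 9*I*l^3 - 30*l^2 + 36*I*l^2 + 72*l + 108*I*l + 216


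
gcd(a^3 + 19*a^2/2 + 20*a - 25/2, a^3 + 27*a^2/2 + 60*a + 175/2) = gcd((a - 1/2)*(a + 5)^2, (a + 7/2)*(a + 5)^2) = a^2 + 10*a + 25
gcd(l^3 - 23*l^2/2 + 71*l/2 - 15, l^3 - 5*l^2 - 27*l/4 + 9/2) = l^2 - 13*l/2 + 3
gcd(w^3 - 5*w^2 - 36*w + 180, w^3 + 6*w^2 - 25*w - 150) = w^2 + w - 30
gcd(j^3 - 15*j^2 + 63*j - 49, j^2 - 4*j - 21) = j - 7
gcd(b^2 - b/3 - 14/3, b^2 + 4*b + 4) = b + 2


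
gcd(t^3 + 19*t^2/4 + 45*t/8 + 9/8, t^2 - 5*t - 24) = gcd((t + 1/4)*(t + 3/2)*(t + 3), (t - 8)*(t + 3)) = t + 3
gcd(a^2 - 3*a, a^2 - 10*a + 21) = a - 3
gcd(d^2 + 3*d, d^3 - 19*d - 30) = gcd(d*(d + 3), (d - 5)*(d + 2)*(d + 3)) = d + 3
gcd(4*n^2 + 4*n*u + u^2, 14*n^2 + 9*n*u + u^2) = 2*n + u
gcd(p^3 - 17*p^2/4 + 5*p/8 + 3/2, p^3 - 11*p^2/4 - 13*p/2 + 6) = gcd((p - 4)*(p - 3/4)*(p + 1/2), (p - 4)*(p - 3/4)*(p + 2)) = p^2 - 19*p/4 + 3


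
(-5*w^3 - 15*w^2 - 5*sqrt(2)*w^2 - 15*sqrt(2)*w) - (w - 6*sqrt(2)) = -5*w^3 - 15*w^2 - 5*sqrt(2)*w^2 - 15*sqrt(2)*w - w + 6*sqrt(2)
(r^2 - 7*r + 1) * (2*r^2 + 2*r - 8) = 2*r^4 - 12*r^3 - 20*r^2 + 58*r - 8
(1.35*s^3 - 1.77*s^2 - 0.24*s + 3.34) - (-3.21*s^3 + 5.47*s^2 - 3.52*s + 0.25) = 4.56*s^3 - 7.24*s^2 + 3.28*s + 3.09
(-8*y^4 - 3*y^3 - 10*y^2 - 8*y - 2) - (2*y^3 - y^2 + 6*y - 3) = -8*y^4 - 5*y^3 - 9*y^2 - 14*y + 1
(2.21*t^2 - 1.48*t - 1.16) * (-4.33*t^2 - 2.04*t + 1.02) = -9.5693*t^4 + 1.9*t^3 + 10.2962*t^2 + 0.8568*t - 1.1832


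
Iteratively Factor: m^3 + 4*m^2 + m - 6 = (m - 1)*(m^2 + 5*m + 6) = (m - 1)*(m + 2)*(m + 3)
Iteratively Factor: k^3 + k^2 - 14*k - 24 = (k + 3)*(k^2 - 2*k - 8) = (k + 2)*(k + 3)*(k - 4)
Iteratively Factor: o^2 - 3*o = (o - 3)*(o)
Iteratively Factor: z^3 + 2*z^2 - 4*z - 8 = (z + 2)*(z^2 - 4) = (z - 2)*(z + 2)*(z + 2)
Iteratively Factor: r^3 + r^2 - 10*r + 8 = (r + 4)*(r^2 - 3*r + 2) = (r - 2)*(r + 4)*(r - 1)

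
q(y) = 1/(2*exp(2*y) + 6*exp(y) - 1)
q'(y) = (-4*exp(2*y) - 6*exp(y))/(2*exp(2*y) + 6*exp(y) - 1)^2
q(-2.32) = -2.56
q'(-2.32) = -4.11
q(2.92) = 0.00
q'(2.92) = -0.00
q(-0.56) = 0.32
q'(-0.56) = -0.50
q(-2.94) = -1.48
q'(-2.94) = -0.72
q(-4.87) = -1.05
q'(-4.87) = -0.05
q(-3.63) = -1.19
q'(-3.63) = -0.23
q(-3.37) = -1.26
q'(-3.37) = -0.34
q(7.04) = 0.00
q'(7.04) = -0.00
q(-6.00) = -1.02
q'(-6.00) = -0.02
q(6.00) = 0.00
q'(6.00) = 0.00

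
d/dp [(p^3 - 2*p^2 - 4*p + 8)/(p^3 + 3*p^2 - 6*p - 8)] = (5*p^2 + 16*p + 20)/(p^4 + 10*p^3 + 33*p^2 + 40*p + 16)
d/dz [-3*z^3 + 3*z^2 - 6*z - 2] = -9*z^2 + 6*z - 6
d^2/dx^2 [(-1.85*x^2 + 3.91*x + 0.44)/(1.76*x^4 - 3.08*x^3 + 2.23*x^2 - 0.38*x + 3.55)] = (-34.38336*x^8 + 205.510272*x^7 - 332.444288*x^6 + 228.224832*x^5 + 226.132632*x^4 - 794.714654*x^3 + 584.125302*x^2 - 159.092466*x - 42.919518)/(5.451776*x^12 - 28.621824*x^11 + 70.811136*x^10 - 105.27968*x^9 + 135.069792*x^8 - 181.175676*x^7 + 212.140351*x^6 - 167.545722*x^5 + 145.398141*x^4 - 134.551592*x^3 + 85.848585*x^2 - 14.36685*x + 44.738875)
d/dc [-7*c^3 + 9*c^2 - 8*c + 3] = -21*c^2 + 18*c - 8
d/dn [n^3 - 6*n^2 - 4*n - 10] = 3*n^2 - 12*n - 4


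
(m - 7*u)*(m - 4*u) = m^2 - 11*m*u + 28*u^2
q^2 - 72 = (q - 6*sqrt(2))*(q + 6*sqrt(2))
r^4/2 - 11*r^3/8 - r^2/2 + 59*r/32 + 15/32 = (r/2 + 1/2)*(r - 5/2)*(r - 3/2)*(r + 1/4)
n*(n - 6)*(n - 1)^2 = n^4 - 8*n^3 + 13*n^2 - 6*n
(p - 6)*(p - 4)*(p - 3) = p^3 - 13*p^2 + 54*p - 72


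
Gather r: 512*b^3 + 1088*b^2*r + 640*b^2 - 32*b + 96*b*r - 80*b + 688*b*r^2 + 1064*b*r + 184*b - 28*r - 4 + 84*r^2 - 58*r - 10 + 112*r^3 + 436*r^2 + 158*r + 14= 512*b^3 + 640*b^2 + 72*b + 112*r^3 + r^2*(688*b + 520) + r*(1088*b^2 + 1160*b + 72)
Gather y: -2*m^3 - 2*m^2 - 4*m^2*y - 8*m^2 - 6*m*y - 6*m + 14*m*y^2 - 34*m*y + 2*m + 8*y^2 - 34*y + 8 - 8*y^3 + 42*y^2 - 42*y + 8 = -2*m^3 - 10*m^2 - 4*m - 8*y^3 + y^2*(14*m + 50) + y*(-4*m^2 - 40*m - 76) + 16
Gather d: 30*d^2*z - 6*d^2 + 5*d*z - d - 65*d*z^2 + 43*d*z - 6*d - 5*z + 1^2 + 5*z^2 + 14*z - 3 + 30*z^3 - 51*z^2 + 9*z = d^2*(30*z - 6) + d*(-65*z^2 + 48*z - 7) + 30*z^3 - 46*z^2 + 18*z - 2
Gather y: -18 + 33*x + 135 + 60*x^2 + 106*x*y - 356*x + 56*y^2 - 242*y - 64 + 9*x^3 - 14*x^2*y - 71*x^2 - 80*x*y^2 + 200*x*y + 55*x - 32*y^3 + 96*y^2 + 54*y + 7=9*x^3 - 11*x^2 - 268*x - 32*y^3 + y^2*(152 - 80*x) + y*(-14*x^2 + 306*x - 188) + 60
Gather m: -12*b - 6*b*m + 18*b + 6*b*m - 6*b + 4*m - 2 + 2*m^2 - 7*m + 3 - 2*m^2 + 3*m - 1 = 0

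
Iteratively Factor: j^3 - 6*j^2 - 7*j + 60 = (j - 5)*(j^2 - j - 12) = (j - 5)*(j - 4)*(j + 3)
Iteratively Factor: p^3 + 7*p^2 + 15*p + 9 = (p + 1)*(p^2 + 6*p + 9) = (p + 1)*(p + 3)*(p + 3)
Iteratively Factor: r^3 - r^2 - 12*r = (r + 3)*(r^2 - 4*r) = (r - 4)*(r + 3)*(r)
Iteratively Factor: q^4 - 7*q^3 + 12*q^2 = (q - 3)*(q^3 - 4*q^2) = q*(q - 3)*(q^2 - 4*q) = q*(q - 4)*(q - 3)*(q)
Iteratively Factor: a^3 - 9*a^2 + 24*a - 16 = (a - 4)*(a^2 - 5*a + 4) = (a - 4)^2*(a - 1)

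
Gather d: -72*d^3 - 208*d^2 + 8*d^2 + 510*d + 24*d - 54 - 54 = -72*d^3 - 200*d^2 + 534*d - 108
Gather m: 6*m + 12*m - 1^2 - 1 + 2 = 18*m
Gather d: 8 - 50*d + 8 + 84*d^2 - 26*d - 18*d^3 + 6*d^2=-18*d^3 + 90*d^2 - 76*d + 16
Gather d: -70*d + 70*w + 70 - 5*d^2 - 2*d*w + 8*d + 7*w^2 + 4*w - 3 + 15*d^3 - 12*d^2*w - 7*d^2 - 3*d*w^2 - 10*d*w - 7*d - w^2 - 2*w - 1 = 15*d^3 + d^2*(-12*w - 12) + d*(-3*w^2 - 12*w - 69) + 6*w^2 + 72*w + 66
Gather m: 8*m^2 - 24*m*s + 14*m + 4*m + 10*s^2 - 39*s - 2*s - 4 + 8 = 8*m^2 + m*(18 - 24*s) + 10*s^2 - 41*s + 4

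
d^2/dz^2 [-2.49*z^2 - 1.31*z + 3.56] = -4.98000000000000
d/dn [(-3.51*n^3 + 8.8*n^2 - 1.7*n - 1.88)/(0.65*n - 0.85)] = (-4.563*n^3 + 14.6705*n^2 - 14.96*n + 2.667)/(0.4225*n^2 - 1.105*n + 0.7225)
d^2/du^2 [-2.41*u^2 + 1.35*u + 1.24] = -4.82000000000000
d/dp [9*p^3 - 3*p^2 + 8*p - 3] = 27*p^2 - 6*p + 8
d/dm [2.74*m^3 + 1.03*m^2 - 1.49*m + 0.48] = 8.22*m^2 + 2.06*m - 1.49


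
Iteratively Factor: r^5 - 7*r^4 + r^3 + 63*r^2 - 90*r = (r - 3)*(r^4 - 4*r^3 - 11*r^2 + 30*r) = r*(r - 3)*(r^3 - 4*r^2 - 11*r + 30) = r*(r - 3)*(r - 2)*(r^2 - 2*r - 15) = r*(r - 5)*(r - 3)*(r - 2)*(r + 3)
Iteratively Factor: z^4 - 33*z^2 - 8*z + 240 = (z - 5)*(z^3 + 5*z^2 - 8*z - 48) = (z - 5)*(z + 4)*(z^2 + z - 12) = (z - 5)*(z - 3)*(z + 4)*(z + 4)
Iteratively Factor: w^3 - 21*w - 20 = (w - 5)*(w^2 + 5*w + 4) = (w - 5)*(w + 4)*(w + 1)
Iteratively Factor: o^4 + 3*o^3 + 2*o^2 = (o)*(o^3 + 3*o^2 + 2*o) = o^2*(o^2 + 3*o + 2) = o^2*(o + 2)*(o + 1)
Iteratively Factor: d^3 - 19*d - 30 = (d - 5)*(d^2 + 5*d + 6) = (d - 5)*(d + 3)*(d + 2)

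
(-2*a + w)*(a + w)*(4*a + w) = -8*a^3 - 6*a^2*w + 3*a*w^2 + w^3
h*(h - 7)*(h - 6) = h^3 - 13*h^2 + 42*h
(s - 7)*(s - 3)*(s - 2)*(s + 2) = s^4 - 10*s^3 + 17*s^2 + 40*s - 84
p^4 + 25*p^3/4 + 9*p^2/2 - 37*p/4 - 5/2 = (p - 1)*(p + 1/4)*(p + 2)*(p + 5)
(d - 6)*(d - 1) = d^2 - 7*d + 6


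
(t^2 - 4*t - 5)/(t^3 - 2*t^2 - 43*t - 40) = (t - 5)/(t^2 - 3*t - 40)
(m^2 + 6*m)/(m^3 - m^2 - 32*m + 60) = m/(m^2 - 7*m + 10)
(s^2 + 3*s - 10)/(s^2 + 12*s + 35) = (s - 2)/(s + 7)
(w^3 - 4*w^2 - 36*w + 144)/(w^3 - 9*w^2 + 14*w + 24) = (w + 6)/(w + 1)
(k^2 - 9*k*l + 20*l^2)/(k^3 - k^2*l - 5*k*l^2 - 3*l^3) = (-k^2 + 9*k*l - 20*l^2)/(-k^3 + k^2*l + 5*k*l^2 + 3*l^3)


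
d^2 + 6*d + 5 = (d + 1)*(d + 5)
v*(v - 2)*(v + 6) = v^3 + 4*v^2 - 12*v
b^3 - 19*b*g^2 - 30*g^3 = (b - 5*g)*(b + 2*g)*(b + 3*g)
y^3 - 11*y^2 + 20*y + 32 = (y - 8)*(y - 4)*(y + 1)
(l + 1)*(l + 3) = l^2 + 4*l + 3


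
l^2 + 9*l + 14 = (l + 2)*(l + 7)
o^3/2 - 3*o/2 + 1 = (o/2 + 1)*(o - 1)^2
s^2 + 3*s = s*(s + 3)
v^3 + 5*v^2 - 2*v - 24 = (v - 2)*(v + 3)*(v + 4)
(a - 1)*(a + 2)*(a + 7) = a^3 + 8*a^2 + 5*a - 14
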